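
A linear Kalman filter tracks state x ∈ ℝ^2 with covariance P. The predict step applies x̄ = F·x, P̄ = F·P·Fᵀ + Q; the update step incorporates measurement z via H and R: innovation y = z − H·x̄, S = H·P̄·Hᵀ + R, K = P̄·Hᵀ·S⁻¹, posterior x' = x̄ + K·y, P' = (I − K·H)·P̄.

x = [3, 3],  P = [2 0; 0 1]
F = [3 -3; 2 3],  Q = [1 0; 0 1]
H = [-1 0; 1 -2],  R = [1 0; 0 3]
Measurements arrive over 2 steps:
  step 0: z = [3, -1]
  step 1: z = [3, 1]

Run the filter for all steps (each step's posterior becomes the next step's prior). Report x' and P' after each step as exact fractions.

step 0: x̄ = F·x = [0, 15]
step 0: P̄ = F·P·Fᵀ + Q = [28 3; 3 18]
step 0: y = z − H·x̄ = [3, 29]
step 0: S = H·P̄·Hᵀ + R = [29 -22; -22 91]
step 0: K = P̄·Hᵀ·S⁻¹ = [-2064/2155 22/2155; -999/2155 -1023/2155]
step 0: x' = x̄ + K·y = [-5554/2155, -339/2155]
step 0: P' = (I − K·H)·P̄ = [2064/2155 999/2155; 999/2155 2034/2155]
step 1: x̄ = F·x = [-3129/431, -2425/431]
step 1: P̄ = F·P·Fᵀ + Q = [4211/431 -585/431; -585/431 8141/431]
step 1: y = z − H·x̄ = [-1836/431, -1290/431]
step 1: S = H·P̄·Hᵀ + R = [4642/431 -5381/431; -5381/431 40408/431]
step 1: K = P̄·Hᵀ·S⁻¹ = [-327617/368025 5381/368025; -155737/368025 -174359/368025]
step 1: x' = x̄ + K·y = [-430771/122675, -295131/122675]
step 1: P' = (I − K·H)·P̄ = [327617/368025 155737/368025; 155737/368025 339407/368025]

step 0: x' = [-5554/2155, -339/2155], P' = [2064/2155 999/2155; 999/2155 2034/2155]
step 1: x' = [-430771/122675, -295131/122675], P' = [327617/368025 155737/368025; 155737/368025 339407/368025]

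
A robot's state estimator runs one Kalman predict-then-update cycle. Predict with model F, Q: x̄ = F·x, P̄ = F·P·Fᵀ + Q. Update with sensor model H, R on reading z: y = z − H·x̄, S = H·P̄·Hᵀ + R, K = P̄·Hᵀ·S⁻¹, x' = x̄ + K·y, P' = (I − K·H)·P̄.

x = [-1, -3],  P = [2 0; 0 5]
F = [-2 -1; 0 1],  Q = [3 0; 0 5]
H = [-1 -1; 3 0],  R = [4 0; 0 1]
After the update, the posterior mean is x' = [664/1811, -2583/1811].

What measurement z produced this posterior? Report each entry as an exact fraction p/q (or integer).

z = [1, 1]

x̄ = F·x = [5, -3]
P̄ = F·P·Fᵀ + Q = [16 -5; -5 10]
S = H·P̄·Hᵀ + R = [20 -33; -33 145]
K = P̄·Hᵀ·S⁻¹ = [-11/1811 597/1811; -1220/1811 -465/1811]
x' − x̄ = [-8391/1811, 2850/1811] = K·y
y = (KᵀK)⁻¹·Kᵀ·(x' − x̄) = [3, -14]
z = y + H·x̄ = [3, -14] + [-2, 15] = [1, 1]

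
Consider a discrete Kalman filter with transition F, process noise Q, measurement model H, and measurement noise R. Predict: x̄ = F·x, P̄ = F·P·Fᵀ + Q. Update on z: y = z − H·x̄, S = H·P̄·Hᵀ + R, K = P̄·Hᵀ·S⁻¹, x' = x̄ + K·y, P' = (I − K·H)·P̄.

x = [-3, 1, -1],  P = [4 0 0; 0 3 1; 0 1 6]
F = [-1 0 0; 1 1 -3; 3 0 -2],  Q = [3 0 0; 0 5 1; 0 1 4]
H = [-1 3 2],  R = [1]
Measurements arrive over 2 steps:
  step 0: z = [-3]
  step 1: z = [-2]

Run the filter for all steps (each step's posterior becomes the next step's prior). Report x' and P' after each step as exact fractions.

step 0: x' = [3847/1440, 2249/720, -6989/1440], P' = [8231/1440 3097/720 -5197/1440; 3097/720 2279/360 -5219/720; -5197/1440 -5219/720 13199/1440]
step 1: x' = [2030129/5783679, -1919662/5783679, -1816271/5783679], P' = [29680865/5783679 21323612/5783679 -17231372/5783679; 21323612/5783679 31155314/5783679 -35479901/5783679; -17231372/5783679 -35479901/5783679 45119636/5783679]

step 0: x̄ = F·x = [3, 1, -7]
step 0: P̄ = F·P·Fᵀ + Q = [7 -4 -12; -4 60 47; -12 47 64]
step 0: y = z − H·x̄ = [11]
step 0: S = H·P̄·Hᵀ + R = [1440]
step 0: K = P̄·Hᵀ·S⁻¹ = [-43/1440; 139/720; 281/1440]
step 0: x' = x̄ + K·y = [3847/1440, 2249/720, -6989/1440]
step 0: P' = (I − K·H)·P̄ = [8231/1440 3097/720 -5197/1440; 3097/720 2279/360 -5219/720; -5197/1440 -5219/720 13199/1440]
step 1: x̄ = F·x = [-3847/1440, 916/45, 25519/1440]
step 1: P̄ = F·P·Fᵀ + Q = [12551/1440 -938/45 -35087/1440; -938/45 7798/45 6311/45; -35087/1440 6311/45 194999/1440]
step 1: y = z − H·x̄ = [-16189/160]
step 1: S = H·P̄·Hᵀ + R = [642631/160]
step 1: K = P̄·Hᵀ·S⁻¹ = [-19197/642631; 131392/642631; 114549/642631]
step 1: x' = x̄ + K·y = [2030129/5783679, -1919662/5783679, -1816271/5783679]
step 1: P' = (I − K·H)·P̄ = [29680865/5783679 21323612/5783679 -17231372/5783679; 21323612/5783679 31155314/5783679 -35479901/5783679; -17231372/5783679 -35479901/5783679 45119636/5783679]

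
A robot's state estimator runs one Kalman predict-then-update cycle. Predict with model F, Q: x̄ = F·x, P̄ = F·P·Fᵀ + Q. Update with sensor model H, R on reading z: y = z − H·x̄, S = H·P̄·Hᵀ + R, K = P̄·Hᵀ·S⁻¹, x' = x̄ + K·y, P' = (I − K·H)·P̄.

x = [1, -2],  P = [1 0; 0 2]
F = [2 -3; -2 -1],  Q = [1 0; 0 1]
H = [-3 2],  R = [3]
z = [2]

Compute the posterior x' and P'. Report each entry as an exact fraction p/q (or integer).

x' = [11/107, 104/107]
P' = [697/214 474/107; 474/107 717/107]

x̄ = F·x = [8, 0]
P̄ = F·P·Fᵀ + Q = [23 2; 2 7]
y = z − H·x̄ = [26]
S = H·P̄·Hᵀ + R = [214]
K = P̄·Hᵀ·S⁻¹ = [-65/214; 4/107]
x' = x̄ + K·y = [11/107, 104/107]
P' = (I − K·H)·P̄ = [697/214 474/107; 474/107 717/107]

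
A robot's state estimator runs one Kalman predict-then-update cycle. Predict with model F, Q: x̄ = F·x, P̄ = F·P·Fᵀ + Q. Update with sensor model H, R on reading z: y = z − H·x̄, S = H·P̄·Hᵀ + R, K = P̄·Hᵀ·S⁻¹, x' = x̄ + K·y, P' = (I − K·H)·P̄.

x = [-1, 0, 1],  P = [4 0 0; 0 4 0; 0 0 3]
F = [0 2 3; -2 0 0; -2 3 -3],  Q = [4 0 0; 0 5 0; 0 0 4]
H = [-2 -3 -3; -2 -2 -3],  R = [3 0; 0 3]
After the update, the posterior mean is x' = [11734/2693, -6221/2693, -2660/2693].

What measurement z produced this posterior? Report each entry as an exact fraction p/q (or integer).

z = [2, -2]

x̄ = F·x = [3, 2, -1]
P̄ = F·P·Fᵀ + Q = [47 0 -3; 0 21 16; -3 16 83]
S = H·P̄·Hᵀ + R = [1379 1265; 1265 1178]
K = P̄·Hᵀ·S⁻¹ = [2465/8079 -3230/8079; -5636/8079 5435/8079; 5077/24237 -11110/24237]
x' − x̄ = [3655/2693, -11607/2693, 33/2693] = K·y
y = (KᵀK)⁻¹·Kᵀ·(x' − x̄) = [11, 5]
z = y + H·x̄ = [11, 5] + [-9, -7] = [2, -2]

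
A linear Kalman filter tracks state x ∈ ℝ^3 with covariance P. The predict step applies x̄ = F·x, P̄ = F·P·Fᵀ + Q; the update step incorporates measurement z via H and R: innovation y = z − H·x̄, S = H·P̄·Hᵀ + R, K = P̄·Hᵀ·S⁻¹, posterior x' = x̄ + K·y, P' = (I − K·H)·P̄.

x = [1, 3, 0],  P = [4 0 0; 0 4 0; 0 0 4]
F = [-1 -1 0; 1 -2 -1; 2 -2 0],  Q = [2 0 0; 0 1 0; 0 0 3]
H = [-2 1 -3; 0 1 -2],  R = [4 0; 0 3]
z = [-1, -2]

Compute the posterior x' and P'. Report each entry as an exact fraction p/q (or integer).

x' = [-6476/4679, -3076/4679, 4029/4679]
P' = [11078/4679 -8200/4679 -8012/4679; -8200/4679 51389/4679 24595/4679; -8012/4679 24595/4679 14753/4679]

x̄ = F·x = [-4, -5, -4]
P̄ = F·P·Fᵀ + Q = [10 4 0; 4 25 24; 0 24 35]
y = z − H·x̄ = [-16, -5]
S = H·P̄·Hᵀ + R = [224 107; 107 72]
K = P̄·Hᵀ·S⁻¹ = [-1580/4679 2608/4679; -1499/4679 733/4679; -910/4679 -1637/4679]
x' = x̄ + K·y = [-6476/4679, -3076/4679, 4029/4679]
P' = (I − K·H)·P̄ = [11078/4679 -8200/4679 -8012/4679; -8200/4679 51389/4679 24595/4679; -8012/4679 24595/4679 14753/4679]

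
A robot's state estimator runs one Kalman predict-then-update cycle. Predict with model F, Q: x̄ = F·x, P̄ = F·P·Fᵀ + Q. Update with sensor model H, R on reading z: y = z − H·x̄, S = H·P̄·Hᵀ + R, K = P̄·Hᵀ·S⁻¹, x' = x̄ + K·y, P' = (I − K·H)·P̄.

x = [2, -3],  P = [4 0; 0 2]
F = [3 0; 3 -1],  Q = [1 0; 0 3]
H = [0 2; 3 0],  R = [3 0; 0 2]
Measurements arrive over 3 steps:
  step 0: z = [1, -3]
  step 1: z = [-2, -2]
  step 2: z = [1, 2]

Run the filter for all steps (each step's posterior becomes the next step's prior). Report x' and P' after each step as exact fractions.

step 0: x̄ = F·x = [6, 9]
step 0: P̄ = F·P·Fᵀ + Q = [37 36; 36 41]
step 0: y = z − H·x̄ = [-17, -21]
step 0: S = H·P̄·Hᵀ + R = [167 216; 216 335]
step 0: K = P̄·Hᵀ·S⁻¹ = [144/9289 2985/9289; 4142/9289 324/9289]
step 0: x' = x̄ + K·y = [-9399/9289, 6383/9289]
step 0: P' = (I − K·H)·P̄ = [1990/9289 216/9289; 216/9289 6213/9289]
step 1: x̄ = F·x = [-28197/9289, -4940/1327]
step 1: P̄ = F·P·Fᵀ + Q = [27199/9289 2466/1327; 2466/1327 7242/1327]
step 1: y = z − H·x̄ = [7226/1327, 66013/9289]
step 1: S = H·P̄·Hᵀ + R = [32949/1327 14796/1327; 14796/1327 263369/9289]
step 1: K = P̄·Hᵀ·S⁻¹ = [1096/85469 26049/85469; 765740/1794849 2466/85469]
step 1: x' = x̄ + K·y = [-68356/85469, -2143898/1794849]
step 1: P' = (I − K·H)·P̄ = [17366/85469 1644/85469; 1644/85469 382870/598283]
step 2: x̄ = F·x = [-205068/85469, -2162530/1794849]
step 2: P̄ = F·P·Fᵀ + Q = [241763/85469 151362/85469; 151362/85469 3202729/598283]
step 2: y = z − H·x̄ = [6119909/1794849, 786142/85469]
step 2: S = H·P̄·Hᵀ + R = [14605765/598283 908172/85469; 908172/85469 2346805/85469]
step 2: K = P̄·Hᵀ·S⁻¹ = [4238136/333494573 101427681/333494573; 142105834/333494573 9535806/333494573]
step 2: x' = x̄ + K·y = [147218178/333494573, 170437292/333494573]
step 2: P' = (I − K·H)·P̄ = [67618454/333494573 6357204/333494573; 6357204/333494573 213158751/333494573]

step 0: x' = [-9399/9289, 6383/9289], P' = [1990/9289 216/9289; 216/9289 6213/9289]
step 1: x' = [-68356/85469, -2143898/1794849], P' = [17366/85469 1644/85469; 1644/85469 382870/598283]
step 2: x' = [147218178/333494573, 170437292/333494573], P' = [67618454/333494573 6357204/333494573; 6357204/333494573 213158751/333494573]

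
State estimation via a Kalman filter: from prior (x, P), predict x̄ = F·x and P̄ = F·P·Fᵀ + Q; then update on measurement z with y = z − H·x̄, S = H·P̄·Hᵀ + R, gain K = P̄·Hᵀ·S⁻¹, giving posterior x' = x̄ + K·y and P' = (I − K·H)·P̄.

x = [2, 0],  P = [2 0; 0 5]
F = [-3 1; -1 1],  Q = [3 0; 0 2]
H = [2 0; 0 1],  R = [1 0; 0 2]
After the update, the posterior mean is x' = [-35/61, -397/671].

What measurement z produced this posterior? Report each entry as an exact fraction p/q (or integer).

z = [-1, -1]

x̄ = F·x = [-6, -2]
P̄ = F·P·Fᵀ + Q = [26 11; 11 9]
S = H·P̄·Hᵀ + R = [105 22; 22 11]
K = P̄·Hᵀ·S⁻¹ = [30/61 1/61; 4/61 461/671]
x' − x̄ = [331/61, 945/671] = K·y
y = (KᵀK)⁻¹·Kᵀ·(x' − x̄) = [11, 1]
z = y + H·x̄ = [11, 1] + [-12, -2] = [-1, -1]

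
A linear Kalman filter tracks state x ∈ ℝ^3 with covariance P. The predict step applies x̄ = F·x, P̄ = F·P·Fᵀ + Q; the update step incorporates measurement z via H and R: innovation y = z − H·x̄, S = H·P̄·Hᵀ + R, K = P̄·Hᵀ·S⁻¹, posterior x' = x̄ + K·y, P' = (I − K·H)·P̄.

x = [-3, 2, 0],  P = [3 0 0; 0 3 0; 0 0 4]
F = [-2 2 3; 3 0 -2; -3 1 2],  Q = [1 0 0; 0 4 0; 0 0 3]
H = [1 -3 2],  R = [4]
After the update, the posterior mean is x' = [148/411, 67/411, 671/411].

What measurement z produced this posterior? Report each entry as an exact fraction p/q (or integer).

x̄ = F·x = [10, -9, 11]
P̄ = F·P·Fᵀ + Q = [61 -42 48; -42 47 -43; 48 -43 49]
S = H·P̄·Hᵀ + R = [1644]
K = P̄·Hᵀ·S⁻¹ = [283/1644; -269/1644; 275/1644]
x' − x̄ = [-3962/411, 3766/411, -3850/411] = K·y
y = (KᵀK)⁻¹·Kᵀ·(x' − x̄) = [-56]
z = y + H·x̄ = [-56] + [59] = [3]

z = [3]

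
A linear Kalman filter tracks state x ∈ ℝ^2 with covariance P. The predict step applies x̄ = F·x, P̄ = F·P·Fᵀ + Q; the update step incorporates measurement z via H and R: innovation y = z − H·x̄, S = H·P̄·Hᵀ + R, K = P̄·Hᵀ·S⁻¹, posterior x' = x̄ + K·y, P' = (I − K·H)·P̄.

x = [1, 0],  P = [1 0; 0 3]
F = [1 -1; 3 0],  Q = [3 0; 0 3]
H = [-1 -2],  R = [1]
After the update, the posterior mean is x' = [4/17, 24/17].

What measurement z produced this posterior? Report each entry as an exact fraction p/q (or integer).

x̄ = F·x = [1, 3]
P̄ = F·P·Fᵀ + Q = [7 3; 3 12]
S = H·P̄·Hᵀ + R = [68]
K = P̄·Hᵀ·S⁻¹ = [-13/68; -27/68]
x' − x̄ = [-13/17, -27/17] = K·y
y = (KᵀK)⁻¹·Kᵀ·(x' − x̄) = [4]
z = y + H·x̄ = [4] + [-7] = [-3]

z = [-3]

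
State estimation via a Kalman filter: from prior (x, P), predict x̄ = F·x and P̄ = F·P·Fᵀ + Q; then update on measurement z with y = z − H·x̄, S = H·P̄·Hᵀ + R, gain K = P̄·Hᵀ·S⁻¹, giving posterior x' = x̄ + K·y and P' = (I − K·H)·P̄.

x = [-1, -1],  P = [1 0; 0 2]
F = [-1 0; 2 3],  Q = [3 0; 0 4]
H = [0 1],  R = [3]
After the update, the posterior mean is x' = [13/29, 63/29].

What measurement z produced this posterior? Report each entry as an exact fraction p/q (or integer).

x̄ = F·x = [1, -5]
P̄ = F·P·Fᵀ + Q = [4 -2; -2 26]
S = H·P̄·Hᵀ + R = [29]
K = P̄·Hᵀ·S⁻¹ = [-2/29; 26/29]
x' − x̄ = [-16/29, 208/29] = K·y
y = (KᵀK)⁻¹·Kᵀ·(x' − x̄) = [8]
z = y + H·x̄ = [8] + [-5] = [3]

z = [3]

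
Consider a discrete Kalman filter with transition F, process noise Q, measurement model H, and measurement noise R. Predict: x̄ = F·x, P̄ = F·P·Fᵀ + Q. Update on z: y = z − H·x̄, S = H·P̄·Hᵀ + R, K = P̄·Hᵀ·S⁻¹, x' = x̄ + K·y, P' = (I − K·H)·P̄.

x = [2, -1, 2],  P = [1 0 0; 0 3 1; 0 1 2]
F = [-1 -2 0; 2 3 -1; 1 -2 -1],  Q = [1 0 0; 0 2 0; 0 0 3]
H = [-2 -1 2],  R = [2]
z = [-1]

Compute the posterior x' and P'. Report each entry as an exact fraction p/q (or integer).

x̄ = F·x = [0, -1, 2]
P̄ = F·P·Fᵀ + Q = [14 -18 13; -18 29 -15; 13 -15 22]
y = z − H·x̄ = [-6]
S = H·P̄·Hᵀ + R = [59]
K = P̄·Hᵀ·S⁻¹ = [16/59; -23/59; 33/59]
x' = x̄ + K·y = [-96/59, 79/59, -80/59]
P' = (I − K·H)·P̄ = [570/59 -694/59 239/59; -694/59 1182/59 -126/59; 239/59 -126/59 209/59]

x' = [-96/59, 79/59, -80/59]
P' = [570/59 -694/59 239/59; -694/59 1182/59 -126/59; 239/59 -126/59 209/59]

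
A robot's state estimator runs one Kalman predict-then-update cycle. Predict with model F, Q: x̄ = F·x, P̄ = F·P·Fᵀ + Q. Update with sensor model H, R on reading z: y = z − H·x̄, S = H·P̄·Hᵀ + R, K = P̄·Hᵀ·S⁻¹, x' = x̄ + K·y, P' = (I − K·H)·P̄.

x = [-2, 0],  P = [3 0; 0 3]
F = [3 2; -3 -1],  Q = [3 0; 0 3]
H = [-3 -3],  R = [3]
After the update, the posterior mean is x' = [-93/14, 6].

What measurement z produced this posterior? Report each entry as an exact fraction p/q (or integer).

z = [2]

x̄ = F·x = [-6, 6]
P̄ = F·P·Fᵀ + Q = [42 -33; -33 33]
S = H·P̄·Hᵀ + R = [84]
K = P̄·Hᵀ·S⁻¹ = [-9/28; 0]
x' − x̄ = [-9/14, 0] = K·y
y = (KᵀK)⁻¹·Kᵀ·(x' − x̄) = [2]
z = y + H·x̄ = [2] + [0] = [2]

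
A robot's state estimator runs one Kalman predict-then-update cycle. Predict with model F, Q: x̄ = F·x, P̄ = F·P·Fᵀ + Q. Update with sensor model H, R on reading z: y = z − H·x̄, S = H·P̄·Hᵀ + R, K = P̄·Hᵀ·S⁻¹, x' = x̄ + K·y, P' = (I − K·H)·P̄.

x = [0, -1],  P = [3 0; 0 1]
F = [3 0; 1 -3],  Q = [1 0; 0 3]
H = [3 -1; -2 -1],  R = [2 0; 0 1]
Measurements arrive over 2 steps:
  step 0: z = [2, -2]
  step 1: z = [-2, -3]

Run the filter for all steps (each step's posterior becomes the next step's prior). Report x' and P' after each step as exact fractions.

step 0: x̄ = F·x = [0, 3]
step 0: P̄ = F·P·Fᵀ + Q = [28 9; 9 15]
step 0: y = z − H·x̄ = [5, 1]
step 0: S = H·P̄·Hᵀ + R = [215 -162; -162 164]
step 0: K = P̄·Hᵀ·S⁻¹ = [885/4508 -1825/9016; -1689/4508 -5151/9016]
step 0: x' = x̄ + K·y = [7025/9016, 5007/9016]
step 0: P' = (I − K·H)·P̄ = [1073/9016 -321/9016; -321/9016 5793/9016]
step 1: x̄ = F·x = [21075/9016, -1999/2254]
step 1: P̄ = F·P·Fᵀ + Q = [18673/9016 1527/2254; 1527/2254 10273/1127]
step 1: y = z − H·x̄ = [-89253/9016, 3553/4508]
step 1: S = H·P̄·Hᵀ + R = [231625/9016 -17981/4508; -17981/4508 47581/2254]
step 1: K = P̄·Hᵀ·S⁻¹ = [440138/2373033 -917273/4746066; -12145/33423 -37745/66846]
step 1: x' = x̄ + K·y = [63724/182541, 5824/2571]
step 1: P' = (I − K·H)·P̄ = [535565/4746066 -2167/66846; -2167/66846 42079/66846]

step 0: x' = [7025/9016, 5007/9016], P' = [1073/9016 -321/9016; -321/9016 5793/9016]
step 1: x' = [63724/182541, 5824/2571], P' = [535565/4746066 -2167/66846; -2167/66846 42079/66846]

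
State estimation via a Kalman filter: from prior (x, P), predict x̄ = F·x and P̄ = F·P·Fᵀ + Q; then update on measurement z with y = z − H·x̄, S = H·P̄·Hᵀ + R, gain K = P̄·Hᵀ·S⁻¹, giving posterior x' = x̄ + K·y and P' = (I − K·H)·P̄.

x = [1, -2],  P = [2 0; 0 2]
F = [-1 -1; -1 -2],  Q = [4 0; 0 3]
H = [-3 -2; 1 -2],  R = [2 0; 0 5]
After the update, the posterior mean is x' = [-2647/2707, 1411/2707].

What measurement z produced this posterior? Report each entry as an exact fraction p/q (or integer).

z = [2, -2]

x̄ = F·x = [1, 3]
P̄ = F·P·Fᵀ + Q = [8 6; 6 13]
S = H·P̄·Hᵀ + R = [198 52; 52 41]
K = P̄·Hᵀ·S⁻¹ = [-634/2707 540/2707; -382/2707 -836/2707]
x' − x̄ = [-5354/2707, -6710/2707] = K·y
y = (KᵀK)⁻¹·Kᵀ·(x' − x̄) = [11, 3]
z = y + H·x̄ = [11, 3] + [-9, -5] = [2, -2]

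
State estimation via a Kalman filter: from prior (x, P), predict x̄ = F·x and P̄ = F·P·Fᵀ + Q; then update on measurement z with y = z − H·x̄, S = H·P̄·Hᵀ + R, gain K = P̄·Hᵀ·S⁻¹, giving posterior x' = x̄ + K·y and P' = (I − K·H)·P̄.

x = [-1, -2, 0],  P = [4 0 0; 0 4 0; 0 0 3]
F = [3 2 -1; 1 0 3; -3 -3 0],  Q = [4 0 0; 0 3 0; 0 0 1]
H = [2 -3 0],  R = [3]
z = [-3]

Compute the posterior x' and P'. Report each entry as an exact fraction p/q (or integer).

x' = [-2691/509, -1277/509, 3909/509]
P' = [18150/509 11991/509 -21384/509; 11991/509 8090/509 -14172/509; -21384/509 -14172/509 30101/509]

x̄ = F·x = [-7, -1, 9]
P̄ = F·P·Fᵀ + Q = [59 3 -60; 3 34 -12; -60 -12 73]
y = z − H·x̄ = [8]
S = H·P̄·Hᵀ + R = [509]
K = P̄·Hᵀ·S⁻¹ = [109/509; -96/509; -84/509]
x' = x̄ + K·y = [-2691/509, -1277/509, 3909/509]
P' = (I − K·H)·P̄ = [18150/509 11991/509 -21384/509; 11991/509 8090/509 -14172/509; -21384/509 -14172/509 30101/509]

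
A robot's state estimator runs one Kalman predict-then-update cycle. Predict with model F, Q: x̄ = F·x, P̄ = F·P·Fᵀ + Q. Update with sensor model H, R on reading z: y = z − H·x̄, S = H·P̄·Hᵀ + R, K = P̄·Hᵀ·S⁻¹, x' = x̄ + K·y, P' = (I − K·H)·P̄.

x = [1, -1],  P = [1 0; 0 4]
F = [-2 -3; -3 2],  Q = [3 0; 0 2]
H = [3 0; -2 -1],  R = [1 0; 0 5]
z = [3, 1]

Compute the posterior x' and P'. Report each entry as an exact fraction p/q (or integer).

x' = [1217/1200, -1373/400]
P' = [263/2400 -147/800; -147/800 3429/800]

x̄ = F·x = [1, -5]
P̄ = F·P·Fᵀ + Q = [43 -18; -18 27]
y = z − H·x̄ = [0, -2]
S = H·P̄·Hᵀ + R = [388 -204; -204 132]
K = P̄·Hᵀ·S⁻¹ = [263/800 -17/2400; -441/800 -627/800]
x' = x̄ + K·y = [1217/1200, -1373/400]
P' = (I − K·H)·P̄ = [263/2400 -147/800; -147/800 3429/800]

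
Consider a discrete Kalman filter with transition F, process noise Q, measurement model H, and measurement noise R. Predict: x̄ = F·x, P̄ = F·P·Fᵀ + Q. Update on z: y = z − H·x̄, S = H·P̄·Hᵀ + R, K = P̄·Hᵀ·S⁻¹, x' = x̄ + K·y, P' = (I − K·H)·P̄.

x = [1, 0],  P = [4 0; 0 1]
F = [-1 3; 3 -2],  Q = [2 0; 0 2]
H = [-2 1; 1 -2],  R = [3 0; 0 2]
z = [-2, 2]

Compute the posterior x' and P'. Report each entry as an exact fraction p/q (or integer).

x̄ = F·x = [-1, 3]
P̄ = F·P·Fᵀ + Q = [15 -18; -18 42]
y = z − H·x̄ = [-7, 9]
S = H·P̄·Hᵀ + R = [177 -204; -204 257]
K = P̄·Hᵀ·S⁻¹ = [-644/1291 -255/1291; -254/1291 -714/1291]
x' = x̄ + K·y = [922/1291, -775/1291]
P' = (I − K·H)·P̄ = [1458/1291 984/1291; 984/1291 1206/1291]

x' = [922/1291, -775/1291]
P' = [1458/1291 984/1291; 984/1291 1206/1291]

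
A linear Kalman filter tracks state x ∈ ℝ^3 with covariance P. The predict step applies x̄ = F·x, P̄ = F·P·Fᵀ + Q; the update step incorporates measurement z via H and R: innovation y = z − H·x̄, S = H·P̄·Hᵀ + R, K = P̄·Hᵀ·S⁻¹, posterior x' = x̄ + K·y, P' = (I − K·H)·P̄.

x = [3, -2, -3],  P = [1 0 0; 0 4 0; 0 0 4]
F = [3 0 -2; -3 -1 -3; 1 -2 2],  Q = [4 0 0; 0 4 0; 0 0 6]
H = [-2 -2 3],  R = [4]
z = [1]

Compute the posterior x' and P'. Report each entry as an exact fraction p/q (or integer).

x' = [13741/1187, -3802/1187, 6979/1187]
P' = [18294/1187 -6706/1187 7556/1187; -6706/1187 25662/1187 12380/1187; 7556/1187 12380/1187 13532/1187]

x̄ = F·x = [15, 2, 1]
P̄ = F·P·Fᵀ + Q = [29 15 -13; 15 53 -19; -13 -19 39]
y = z − H·x̄ = [32]
S = H·P̄·Hᵀ + R = [1187]
K = P̄·Hᵀ·S⁻¹ = [-127/1187; -193/1187; 181/1187]
x' = x̄ + K·y = [13741/1187, -3802/1187, 6979/1187]
P' = (I − K·H)·P̄ = [18294/1187 -6706/1187 7556/1187; -6706/1187 25662/1187 12380/1187; 7556/1187 12380/1187 13532/1187]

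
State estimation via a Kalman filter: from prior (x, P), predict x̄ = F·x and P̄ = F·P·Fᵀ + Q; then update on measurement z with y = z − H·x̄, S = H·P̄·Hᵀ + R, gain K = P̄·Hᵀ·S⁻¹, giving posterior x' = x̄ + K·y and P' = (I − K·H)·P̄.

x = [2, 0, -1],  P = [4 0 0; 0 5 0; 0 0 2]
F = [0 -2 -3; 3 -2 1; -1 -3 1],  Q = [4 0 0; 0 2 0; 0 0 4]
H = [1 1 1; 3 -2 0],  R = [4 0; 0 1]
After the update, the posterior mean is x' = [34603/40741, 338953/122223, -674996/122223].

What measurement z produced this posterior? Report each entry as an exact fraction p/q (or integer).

z = [-2, -3]

x̄ = F·x = [3, 5, -3]
P̄ = F·P·Fᵀ + Q = [42 14 24; 14 60 20; 24 20 55]
S = H·P̄·Hᵀ + R = [277 52; 52 451]
K = P̄·Hᵀ·S⁻¹ = [10328/40741 7662/40741; 46450/122223 -26494/122223; 42985/122223 3716/122223]
x' − x̄ = [-87620/40741, -272162/122223, -308327/122223] = K·y
y = (KᵀK)⁻¹·Kᵀ·(x' − x̄) = [-7, -2]
z = y + H·x̄ = [-7, -2] + [5, -1] = [-2, -3]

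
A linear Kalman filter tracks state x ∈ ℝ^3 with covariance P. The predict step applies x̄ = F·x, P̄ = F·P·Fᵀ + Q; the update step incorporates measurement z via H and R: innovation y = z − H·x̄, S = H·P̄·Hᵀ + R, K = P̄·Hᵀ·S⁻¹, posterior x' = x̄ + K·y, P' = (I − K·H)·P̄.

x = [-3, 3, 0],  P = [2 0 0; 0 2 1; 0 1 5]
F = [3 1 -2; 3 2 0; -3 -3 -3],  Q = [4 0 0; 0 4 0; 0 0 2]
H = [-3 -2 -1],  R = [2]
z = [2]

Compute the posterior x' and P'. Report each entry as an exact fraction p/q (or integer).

x̄ = F·x = [-6, -3, 0]
P̄ = F·P·Fᵀ + Q = [40 18 9; 18 30 -36; 9 -36 101]
y = z − H·x̄ = [-22]
S = H·P̄·Hᵀ + R = [709]
K = P̄·Hᵀ·S⁻¹ = [-165/709; -78/709; -56/709]
x' = x̄ + K·y = [-624/709, -411/709, 1232/709]
P' = (I − K·H)·P̄ = [1135/709 -108/709 -2859/709; -108/709 15186/709 -29892/709; -2859/709 -29892/709 68473/709]

x' = [-624/709, -411/709, 1232/709]
P' = [1135/709 -108/709 -2859/709; -108/709 15186/709 -29892/709; -2859/709 -29892/709 68473/709]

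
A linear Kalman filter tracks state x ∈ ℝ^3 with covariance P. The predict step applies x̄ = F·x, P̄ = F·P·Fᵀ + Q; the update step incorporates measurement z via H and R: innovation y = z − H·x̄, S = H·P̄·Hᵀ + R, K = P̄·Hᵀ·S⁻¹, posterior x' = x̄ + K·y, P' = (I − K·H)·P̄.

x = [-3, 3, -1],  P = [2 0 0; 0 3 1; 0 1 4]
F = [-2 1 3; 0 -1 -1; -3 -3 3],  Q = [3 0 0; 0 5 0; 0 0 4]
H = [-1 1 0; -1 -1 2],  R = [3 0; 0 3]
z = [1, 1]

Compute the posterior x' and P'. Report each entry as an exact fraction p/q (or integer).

x' = [3814/6471, 8308/6471, 8551/6471]
P' = [31634/6471 18779/6471 25691/6471; 18779/6471 24788/6471 22223/6471; 25691/6471 22223/6471 29189/6471]

x̄ = F·x = [6, -2, -3]
P̄ = F·P·Fᵀ + Q = [56 -19 33; -19 14 -3; 33 -3 67]
y = z − H·x̄ = [9, 11]
S = H·P̄·Hᵀ + R = [111 -30; -30 183]
K = P̄·Hᵀ·S⁻¹ = [-4285/6471 323/6471; 2003/6471 293/6471; -1156/6471 3488/6471]
x' = x̄ + K·y = [3814/6471, 8308/6471, 8551/6471]
P' = (I − K·H)·P̄ = [31634/6471 18779/6471 25691/6471; 18779/6471 24788/6471 22223/6471; 25691/6471 22223/6471 29189/6471]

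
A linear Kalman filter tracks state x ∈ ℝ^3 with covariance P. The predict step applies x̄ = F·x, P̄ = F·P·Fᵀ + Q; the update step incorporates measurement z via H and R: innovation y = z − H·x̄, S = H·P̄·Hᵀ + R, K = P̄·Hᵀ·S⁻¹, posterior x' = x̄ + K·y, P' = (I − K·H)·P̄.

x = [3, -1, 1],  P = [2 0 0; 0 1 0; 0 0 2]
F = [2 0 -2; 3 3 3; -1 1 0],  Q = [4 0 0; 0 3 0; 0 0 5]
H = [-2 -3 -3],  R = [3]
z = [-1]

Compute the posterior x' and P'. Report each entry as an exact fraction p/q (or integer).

x' = [1324/485, 279/97, -2094/485]
P' = [8916/485 -756/97 -2136/485; -756/97 1011/97 -480/97; -2136/485 -480/97 3831/485]

x̄ = F·x = [4, 9, -4]
P̄ = F·P·Fᵀ + Q = [20 0 -4; 0 48 -3; -4 -3 8]
y = z − H·x̄ = [22]
S = H·P̄·Hᵀ + R = [485]
K = P̄·Hᵀ·S⁻¹ = [-28/485; -27/97; -7/485]
x' = x̄ + K·y = [1324/485, 279/97, -2094/485]
P' = (I − K·H)·P̄ = [8916/485 -756/97 -2136/485; -756/97 1011/97 -480/97; -2136/485 -480/97 3831/485]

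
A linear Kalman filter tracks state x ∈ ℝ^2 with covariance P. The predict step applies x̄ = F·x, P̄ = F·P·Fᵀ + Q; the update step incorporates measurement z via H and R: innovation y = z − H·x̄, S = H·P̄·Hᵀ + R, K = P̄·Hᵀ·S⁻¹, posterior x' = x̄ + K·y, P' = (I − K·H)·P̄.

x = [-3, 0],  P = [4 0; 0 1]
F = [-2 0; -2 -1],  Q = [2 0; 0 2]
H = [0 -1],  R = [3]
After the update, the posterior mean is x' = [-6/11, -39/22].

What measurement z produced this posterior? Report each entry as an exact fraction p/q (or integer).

x̄ = F·x = [6, 6]
P̄ = F·P·Fᵀ + Q = [18 16; 16 19]
S = H·P̄·Hᵀ + R = [22]
K = P̄·Hᵀ·S⁻¹ = [-8/11; -19/22]
x' − x̄ = [-72/11, -171/22] = K·y
y = (KᵀK)⁻¹·Kᵀ·(x' − x̄) = [9]
z = y + H·x̄ = [9] + [-6] = [3]

z = [3]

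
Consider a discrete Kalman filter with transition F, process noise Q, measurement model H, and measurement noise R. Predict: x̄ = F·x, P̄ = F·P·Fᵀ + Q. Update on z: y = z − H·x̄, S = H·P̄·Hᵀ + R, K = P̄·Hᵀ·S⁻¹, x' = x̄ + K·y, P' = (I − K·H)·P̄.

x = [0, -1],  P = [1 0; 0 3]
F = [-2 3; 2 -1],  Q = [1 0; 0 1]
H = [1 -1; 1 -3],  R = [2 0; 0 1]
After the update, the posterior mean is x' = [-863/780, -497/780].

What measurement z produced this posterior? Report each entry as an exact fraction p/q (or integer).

z = [-1, 1]

x̄ = F·x = [-3, 1]
P̄ = F·P·Fᵀ + Q = [32 -13; -13 8]
S = H·P̄·Hᵀ + R = [68 108; 108 183]
K = P̄·Hᵀ·S⁻¹ = [189/260 -8/195; 51/260 -62/195]
x' − x̄ = [1477/780, -1277/780] = K·y
y = (KᵀK)⁻¹·Kᵀ·(x' − x̄) = [3, 7]
z = y + H·x̄ = [3, 7] + [-4, -6] = [-1, 1]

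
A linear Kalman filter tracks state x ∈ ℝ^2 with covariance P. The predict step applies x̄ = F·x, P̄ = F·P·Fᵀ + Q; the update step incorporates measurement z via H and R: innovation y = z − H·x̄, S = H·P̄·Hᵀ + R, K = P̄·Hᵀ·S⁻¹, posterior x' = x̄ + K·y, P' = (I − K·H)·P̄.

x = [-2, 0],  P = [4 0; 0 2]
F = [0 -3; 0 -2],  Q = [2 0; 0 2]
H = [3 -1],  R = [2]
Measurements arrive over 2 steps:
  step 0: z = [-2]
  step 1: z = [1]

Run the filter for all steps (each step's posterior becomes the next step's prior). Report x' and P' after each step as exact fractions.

step 0: x' = [-4/5, -13/30], P' = [4/5 8/5; 8/5 131/30]
step 1: x' = [3243/7079, 2528/7079], P' = [6004/7079 12150/7079; 12150/7079 32902/7079]

step 0: x̄ = F·x = [0, 0]
step 0: P̄ = F·P·Fᵀ + Q = [20 12; 12 10]
step 0: y = z − H·x̄ = [-2]
step 0: S = H·P̄·Hᵀ + R = [120]
step 0: K = P̄·Hᵀ·S⁻¹ = [2/5; 13/60]
step 0: x' = x̄ + K·y = [-4/5, -13/30]
step 0: P' = (I − K·H)·P̄ = [4/5 8/5; 8/5 131/30]
step 1: x̄ = F·x = [13/10, 13/15]
step 1: P̄ = F·P·Fᵀ + Q = [413/10 131/5; 131/5 292/15]
step 1: y = z − H·x̄ = [-61/30]
step 1: S = H·P̄·Hᵀ + R = [7079/30]
step 1: K = P̄·Hᵀ·S⁻¹ = [2931/7079; 1774/7079]
step 1: x' = x̄ + K·y = [3243/7079, 2528/7079]
step 1: P' = (I − K·H)·P̄ = [6004/7079 12150/7079; 12150/7079 32902/7079]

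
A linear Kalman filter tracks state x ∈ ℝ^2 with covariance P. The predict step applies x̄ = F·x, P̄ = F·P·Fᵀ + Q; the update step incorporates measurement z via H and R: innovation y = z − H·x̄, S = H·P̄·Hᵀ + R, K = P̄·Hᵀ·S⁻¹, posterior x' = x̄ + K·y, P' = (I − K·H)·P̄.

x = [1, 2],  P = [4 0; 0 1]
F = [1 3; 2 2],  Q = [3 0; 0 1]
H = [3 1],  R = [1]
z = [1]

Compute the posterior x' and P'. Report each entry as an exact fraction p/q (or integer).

x̄ = F·x = [7, 6]
P̄ = F·P·Fᵀ + Q = [16 14; 14 21]
y = z − H·x̄ = [-26]
S = H·P̄·Hᵀ + R = [250]
K = P̄·Hᵀ·S⁻¹ = [31/125; 63/250]
x' = x̄ + K·y = [69/125, -69/125]
P' = (I − K·H)·P̄ = [78/125 -203/125; -203/125 1281/250]

x' = [69/125, -69/125]
P' = [78/125 -203/125; -203/125 1281/250]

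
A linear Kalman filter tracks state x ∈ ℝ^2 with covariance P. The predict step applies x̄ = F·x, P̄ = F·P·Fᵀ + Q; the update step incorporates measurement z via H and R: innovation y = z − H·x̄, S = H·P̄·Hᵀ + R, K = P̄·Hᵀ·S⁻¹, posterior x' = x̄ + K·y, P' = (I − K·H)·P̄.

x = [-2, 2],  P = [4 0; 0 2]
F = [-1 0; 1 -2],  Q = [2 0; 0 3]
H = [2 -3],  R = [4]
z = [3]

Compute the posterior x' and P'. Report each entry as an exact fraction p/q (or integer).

x̄ = F·x = [2, -6]
P̄ = F·P·Fᵀ + Q = [6 -4; -4 15]
y = z − H·x̄ = [-19]
S = H·P̄·Hᵀ + R = [211]
K = P̄·Hᵀ·S⁻¹ = [24/211; -53/211]
x' = x̄ + K·y = [-34/211, -259/211]
P' = (I − K·H)·P̄ = [690/211 428/211; 428/211 356/211]

x' = [-34/211, -259/211]
P' = [690/211 428/211; 428/211 356/211]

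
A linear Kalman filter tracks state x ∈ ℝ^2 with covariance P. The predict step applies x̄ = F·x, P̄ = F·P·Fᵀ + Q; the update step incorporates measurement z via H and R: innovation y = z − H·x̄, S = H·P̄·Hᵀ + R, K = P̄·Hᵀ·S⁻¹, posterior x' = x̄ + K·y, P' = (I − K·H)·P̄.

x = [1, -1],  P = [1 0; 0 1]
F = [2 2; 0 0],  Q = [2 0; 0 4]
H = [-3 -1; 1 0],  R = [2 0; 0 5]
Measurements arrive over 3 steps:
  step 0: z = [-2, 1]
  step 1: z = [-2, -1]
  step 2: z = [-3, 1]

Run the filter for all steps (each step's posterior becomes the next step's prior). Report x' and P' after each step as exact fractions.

step 0: x' = [2/3, 0], P' = [5/9 -10/9; -10/9 32/9]
step 1: x' = [101/194, 85/291], P' = [215/388 -215/194; -215/194 1033/291]
step 2: x' = [51973/50153, -3640/50153], P' = [27790/50153 -55580/50153; -55580/50153 534092/150459]

step 0: x̄ = F·x = [0, 0]
step 0: P̄ = F·P·Fᵀ + Q = [10 0; 0 4]
step 0: y = z − H·x̄ = [-2, 1]
step 0: S = H·P̄·Hᵀ + R = [96 -30; -30 15]
step 0: K = P̄·Hᵀ·S⁻¹ = [-5/18 1/9; -1/9 -2/9]
step 0: x' = x̄ + K·y = [2/3, 0]
step 0: P' = (I − K·H)·P̄ = [5/9 -10/9; -10/9 32/9]
step 1: x̄ = F·x = [4/3, 0]
step 1: P̄ = F·P·Fᵀ + Q = [86/9 0; 0 4]
step 1: y = z − H·x̄ = [2, -7/3]
step 1: S = H·P̄·Hᵀ + R = [92 -86/3; -86/3 131/9]
step 1: K = P̄·Hᵀ·S⁻¹ = [-215/776 43/388; -131/1164 -43/194]
step 1: x' = x̄ + K·y = [101/194, 85/291]
step 1: P' = (I − K·H)·P̄ = [215/388 -215/194; -215/194 1033/291]
step 2: x̄ = F·x = [473/291, 0]
step 2: P̄ = F·P·Fᵀ + Q = [2779/291 0; 0 4]
step 2: y = z − H·x̄ = [182/97, -182/291]
step 2: S = H·P̄·Hᵀ + R = [8919/97 -2779/97; -2779/97 4234/291]
step 2: K = P̄·Hᵀ·S⁻¹ = [-13895/50153 5558/50153; -16936/150459 -11116/50153]
step 2: x' = x̄ + K·y = [51973/50153, -3640/50153]
step 2: P' = (I − K·H)·P̄ = [27790/50153 -55580/50153; -55580/50153 534092/150459]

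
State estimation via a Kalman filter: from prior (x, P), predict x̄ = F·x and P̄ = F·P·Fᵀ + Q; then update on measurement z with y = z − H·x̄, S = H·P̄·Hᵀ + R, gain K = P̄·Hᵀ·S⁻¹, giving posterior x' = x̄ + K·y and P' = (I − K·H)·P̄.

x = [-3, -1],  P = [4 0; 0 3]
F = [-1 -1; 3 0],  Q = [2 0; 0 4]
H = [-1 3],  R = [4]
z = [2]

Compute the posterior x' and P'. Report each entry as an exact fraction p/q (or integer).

x' = [59/89, 351/445]
P' = [396/89 120/89; 120/89 376/445]

x̄ = F·x = [4, -9]
P̄ = F·P·Fᵀ + Q = [9 -12; -12 40]
y = z − H·x̄ = [33]
S = H·P̄·Hᵀ + R = [445]
K = P̄·Hᵀ·S⁻¹ = [-9/89; 132/445]
x' = x̄ + K·y = [59/89, 351/445]
P' = (I − K·H)·P̄ = [396/89 120/89; 120/89 376/445]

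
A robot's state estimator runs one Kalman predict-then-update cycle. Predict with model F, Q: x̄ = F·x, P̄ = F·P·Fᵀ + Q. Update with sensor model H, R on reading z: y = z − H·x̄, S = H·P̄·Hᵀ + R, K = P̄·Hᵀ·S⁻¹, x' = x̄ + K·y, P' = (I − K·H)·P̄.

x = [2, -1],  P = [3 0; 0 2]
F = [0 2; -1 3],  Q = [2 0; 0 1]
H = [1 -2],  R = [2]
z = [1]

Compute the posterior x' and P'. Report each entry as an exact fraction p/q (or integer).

x̄ = F·x = [-2, -5]
P̄ = F·P·Fᵀ + Q = [10 12; 12 22]
y = z − H·x̄ = [-7]
S = H·P̄·Hᵀ + R = [52]
K = P̄·Hᵀ·S⁻¹ = [-7/26; -8/13]
x' = x̄ + K·y = [-3/26, -9/13]
P' = (I − K·H)·P̄ = [81/13 44/13; 44/13 30/13]

x' = [-3/26, -9/13]
P' = [81/13 44/13; 44/13 30/13]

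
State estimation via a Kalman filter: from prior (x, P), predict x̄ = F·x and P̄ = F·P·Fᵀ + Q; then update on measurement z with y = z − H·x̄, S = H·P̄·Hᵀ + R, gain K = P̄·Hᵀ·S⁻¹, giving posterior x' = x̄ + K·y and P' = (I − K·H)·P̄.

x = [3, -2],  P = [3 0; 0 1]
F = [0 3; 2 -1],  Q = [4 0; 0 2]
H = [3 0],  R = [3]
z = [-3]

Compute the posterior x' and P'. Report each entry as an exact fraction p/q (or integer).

x̄ = F·x = [-6, 8]
P̄ = F·P·Fᵀ + Q = [13 -3; -3 15]
y = z − H·x̄ = [15]
S = H·P̄·Hᵀ + R = [120]
K = P̄·Hᵀ·S⁻¹ = [13/40; -3/40]
x' = x̄ + K·y = [-9/8, 55/8]
P' = (I − K·H)·P̄ = [13/40 -3/40; -3/40 573/40]

x' = [-9/8, 55/8]
P' = [13/40 -3/40; -3/40 573/40]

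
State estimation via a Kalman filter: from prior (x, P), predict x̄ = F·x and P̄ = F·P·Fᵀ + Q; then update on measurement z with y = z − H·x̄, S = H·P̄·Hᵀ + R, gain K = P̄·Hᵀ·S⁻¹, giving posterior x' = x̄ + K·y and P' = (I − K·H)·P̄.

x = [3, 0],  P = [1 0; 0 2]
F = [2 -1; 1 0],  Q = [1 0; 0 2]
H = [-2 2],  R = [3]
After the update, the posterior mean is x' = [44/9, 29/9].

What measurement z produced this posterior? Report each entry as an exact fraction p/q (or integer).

x̄ = F·x = [6, 3]
P̄ = F·P·Fᵀ + Q = [7 2; 2 3]
S = H·P̄·Hᵀ + R = [27]
K = P̄·Hᵀ·S⁻¹ = [-10/27; 2/27]
x' − x̄ = [-10/9, 2/9] = K·y
y = (KᵀK)⁻¹·Kᵀ·(x' − x̄) = [3]
z = y + H·x̄ = [3] + [-6] = [-3]

z = [-3]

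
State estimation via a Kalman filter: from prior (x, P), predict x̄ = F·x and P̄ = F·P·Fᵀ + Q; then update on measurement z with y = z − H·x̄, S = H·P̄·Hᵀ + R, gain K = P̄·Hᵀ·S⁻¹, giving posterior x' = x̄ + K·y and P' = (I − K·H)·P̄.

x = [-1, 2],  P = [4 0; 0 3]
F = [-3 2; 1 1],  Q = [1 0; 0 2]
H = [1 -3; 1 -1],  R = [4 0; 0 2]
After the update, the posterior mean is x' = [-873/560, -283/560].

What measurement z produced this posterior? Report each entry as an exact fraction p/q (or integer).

x̄ = F·x = [7, 1]
P̄ = F·P·Fᵀ + Q = [49 -6; -6 9]
S = H·P̄·Hᵀ + R = [170 100; 100 72]
K = P̄·Hᵀ·S⁻¹ = [-169/560 265/224; -219/560 75/224]
x' − x̄ = [-4793/560, -843/560] = K·y
y = (KᵀK)⁻¹·Kᵀ·(x' − x̄) = [-3, -8]
z = y + H·x̄ = [-3, -8] + [4, 6] = [1, -2]

z = [1, -2]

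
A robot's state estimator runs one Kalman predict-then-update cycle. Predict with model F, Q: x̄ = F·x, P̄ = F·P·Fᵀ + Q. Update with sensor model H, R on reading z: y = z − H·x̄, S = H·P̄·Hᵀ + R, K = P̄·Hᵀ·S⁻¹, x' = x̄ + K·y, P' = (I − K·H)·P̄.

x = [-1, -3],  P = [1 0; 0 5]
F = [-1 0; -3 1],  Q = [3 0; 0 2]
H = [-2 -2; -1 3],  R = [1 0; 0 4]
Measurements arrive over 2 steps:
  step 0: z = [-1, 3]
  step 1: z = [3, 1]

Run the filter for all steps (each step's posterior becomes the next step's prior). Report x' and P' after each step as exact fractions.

step 0: x̄ = F·x = [1, 0]
step 0: P̄ = F·P·Fᵀ + Q = [4 3; 3 16]
step 0: y = z − H·x̄ = [1, 4]
step 0: S = H·P̄·Hᵀ + R = [105 -100; -100 134]
step 0: K = P̄·Hᵀ·S⁻¹ = [-688/2035 -175/814; -8/55 5/22]
step 0: x' = x̄ + K·y = [-403/2035, 42/55]
step 0: P' = (I − K·H)·P̄ = [1391/4070 -19/110; -19/110 27/110]
step 1: x̄ = F·x = [403/2035, 2763/2035]
step 1: P̄ = F·P·Fᵀ + Q = [13601/4070 2438/2035; 2438/2035 12938/2035]
step 1: y = z − H·x̄ = [12437/2035, -5851/2035]
step 1: S = H·P̄·Hᵀ + R = [100493/2035 -73779/2035; -73779/2035 233509/4070]
step 1: K = P̄·Hᵀ·S⁻¹ = [-2082936/6181493 -1289053/6181493; -891056/6181493 1362832/6181493]
step 1: x' = x̄ + K·y = [-7799550/6181493, -971267/6181493]
step 1: P' = (I − K·H)·P̄ = [2070154/6181493 -1028686/6181493; -1028686/6181493 1474214/6181493]

step 0: x' = [-403/2035, 42/55], P' = [1391/4070 -19/110; -19/110 27/110]
step 1: x' = [-7799550/6181493, -971267/6181493], P' = [2070154/6181493 -1028686/6181493; -1028686/6181493 1474214/6181493]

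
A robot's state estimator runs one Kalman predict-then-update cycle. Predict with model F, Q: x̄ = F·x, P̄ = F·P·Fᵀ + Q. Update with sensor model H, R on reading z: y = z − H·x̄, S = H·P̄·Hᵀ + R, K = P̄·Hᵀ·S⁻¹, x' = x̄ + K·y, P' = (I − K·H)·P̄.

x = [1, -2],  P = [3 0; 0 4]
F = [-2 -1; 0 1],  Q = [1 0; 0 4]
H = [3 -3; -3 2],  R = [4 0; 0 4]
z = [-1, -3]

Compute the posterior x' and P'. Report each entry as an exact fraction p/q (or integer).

x̄ = F·x = [0, -2]
P̄ = F·P·Fᵀ + Q = [17 -4; -4 8]
y = z − H·x̄ = [-7, 1]
S = H·P̄·Hᵀ + R = [301 -261; -261 237]
K = P̄·Hᵀ·S⁻¹ = [-39/268 -329/804; -51/134 -121/402]
x' = x̄ + K·y = [245/402, 73/201]
P' = (I − K·H)·P̄ = [407/201 446/201; 446/201 548/201]

x' = [245/402, 73/201]
P' = [407/201 446/201; 446/201 548/201]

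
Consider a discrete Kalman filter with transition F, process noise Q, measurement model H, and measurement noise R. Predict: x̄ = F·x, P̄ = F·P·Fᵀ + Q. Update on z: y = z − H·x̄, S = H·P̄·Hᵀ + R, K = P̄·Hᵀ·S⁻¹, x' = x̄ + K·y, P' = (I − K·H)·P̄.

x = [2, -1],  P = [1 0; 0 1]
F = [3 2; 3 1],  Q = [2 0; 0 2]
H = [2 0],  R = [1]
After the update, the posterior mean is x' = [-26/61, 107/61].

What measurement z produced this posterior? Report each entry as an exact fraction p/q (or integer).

x̄ = F·x = [4, 5]
P̄ = F·P·Fᵀ + Q = [15 11; 11 12]
S = H·P̄·Hᵀ + R = [61]
K = P̄·Hᵀ·S⁻¹ = [30/61; 22/61]
x' − x̄ = [-270/61, -198/61] = K·y
y = (KᵀK)⁻¹·Kᵀ·(x' − x̄) = [-9]
z = y + H·x̄ = [-9] + [8] = [-1]

z = [-1]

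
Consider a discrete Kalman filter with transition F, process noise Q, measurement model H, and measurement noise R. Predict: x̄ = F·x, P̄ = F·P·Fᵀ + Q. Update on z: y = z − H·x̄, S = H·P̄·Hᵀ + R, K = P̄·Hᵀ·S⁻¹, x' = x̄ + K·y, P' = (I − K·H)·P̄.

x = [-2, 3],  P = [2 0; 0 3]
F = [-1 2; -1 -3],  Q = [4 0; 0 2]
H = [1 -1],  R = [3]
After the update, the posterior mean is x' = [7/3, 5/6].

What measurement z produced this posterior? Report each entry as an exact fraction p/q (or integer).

x̄ = F·x = [8, -7]
P̄ = F·P·Fᵀ + Q = [18 -16; -16 31]
S = H·P̄·Hᵀ + R = [84]
K = P̄·Hᵀ·S⁻¹ = [17/42; -47/84]
x' − x̄ = [-17/3, 47/6] = K·y
y = (KᵀK)⁻¹·Kᵀ·(x' − x̄) = [-14]
z = y + H·x̄ = [-14] + [15] = [1]

z = [1]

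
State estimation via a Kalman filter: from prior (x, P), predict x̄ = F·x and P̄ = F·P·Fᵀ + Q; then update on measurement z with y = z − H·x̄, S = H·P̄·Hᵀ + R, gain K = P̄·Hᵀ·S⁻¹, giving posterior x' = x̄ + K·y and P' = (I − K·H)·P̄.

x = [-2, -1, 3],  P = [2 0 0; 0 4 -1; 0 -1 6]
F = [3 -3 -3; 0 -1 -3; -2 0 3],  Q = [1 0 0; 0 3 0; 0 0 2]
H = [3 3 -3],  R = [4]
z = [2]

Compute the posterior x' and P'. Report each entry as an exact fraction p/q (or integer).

x' = [1743/2405, 1000/481, 5207/2405]
P' = [35237/2405 -3114/481 19263/2405; -3114/481 3415/481 237/481; 19263/2405 237/481 20792/2405]

x̄ = F·x = [-12, -8, 13]
P̄ = F·P·Fᵀ + Q = [91 54 -57; 54 55 -51; -57 -51 64]
y = z − H·x̄ = [101]
S = H·P̄·Hᵀ + R = [4810]
K = P̄·Hᵀ·S⁻¹ = [303/2405; 48/481; -258/2405]
x' = x̄ + K·y = [1743/2405, 1000/481, 5207/2405]
P' = (I − K·H)·P̄ = [35237/2405 -3114/481 19263/2405; -3114/481 3415/481 237/481; 19263/2405 237/481 20792/2405]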